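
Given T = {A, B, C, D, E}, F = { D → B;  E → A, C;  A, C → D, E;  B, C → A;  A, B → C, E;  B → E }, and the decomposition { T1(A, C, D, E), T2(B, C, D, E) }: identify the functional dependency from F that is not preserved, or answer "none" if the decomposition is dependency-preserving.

none

D → B lies within T2.
E → A, C lies within T1.
A, C → D, E lies within T1.
B, C → A: restricted closure across fragments reaches A.
A, B → C, E: restricted closure across fragments reaches C, E.
B → E lies within T2.
Every dependency is enforceable on the fragments, so the decomposition is dependency-preserving.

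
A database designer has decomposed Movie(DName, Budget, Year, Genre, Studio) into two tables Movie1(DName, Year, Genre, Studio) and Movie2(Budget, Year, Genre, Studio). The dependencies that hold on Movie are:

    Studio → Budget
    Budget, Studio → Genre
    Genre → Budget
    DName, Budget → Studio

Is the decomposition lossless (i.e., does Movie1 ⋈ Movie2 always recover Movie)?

Common attributes: Movie1 ∩ Movie2 = {Year, Genre, Studio}.
Closure of {Year, Genre, Studio}: Studio → Budget applies, adding Budget. So (Year, Genre, Studio)⁺ = {Budget, Year, Genre, Studio}.
This closure contains every attribute of Movie2, so Movie1 ∩ Movie2 → Movie2. The join is lossless.

Yes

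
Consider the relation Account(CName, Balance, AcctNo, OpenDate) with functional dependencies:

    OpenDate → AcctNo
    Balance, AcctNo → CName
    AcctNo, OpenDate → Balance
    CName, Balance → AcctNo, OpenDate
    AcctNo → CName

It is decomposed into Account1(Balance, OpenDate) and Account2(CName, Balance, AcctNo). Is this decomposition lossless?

No

Common attributes: Account1 ∩ Account2 = {Balance}.
No dependency enlarges {Balance}, so (Balance)⁺ = {Balance}.
The closure contains neither all of Account1 = {Balance, OpenDate} nor all of Account2 = {CName, Balance, AcctNo}, so the common attributes are not a superkey of either fragment. The join is lossy.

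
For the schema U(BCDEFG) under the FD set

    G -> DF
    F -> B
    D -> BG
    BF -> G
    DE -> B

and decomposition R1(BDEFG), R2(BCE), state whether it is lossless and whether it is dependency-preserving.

Lossless test: (BE)⁺ = {BE}, which is a superkey of neither fragment — lossy.
Dependency preservation: every FD's attributes lie within a single fragment, so each can be enforced locally — preserved.

lossy but dependency-preserving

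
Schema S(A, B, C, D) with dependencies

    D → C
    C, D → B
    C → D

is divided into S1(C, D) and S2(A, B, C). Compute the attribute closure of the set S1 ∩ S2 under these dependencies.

B, C, D

S1 ∩ S2 = {C}.
C → D applies, adding D
C, D → B applies, adding B
Closure: {B, C, D}.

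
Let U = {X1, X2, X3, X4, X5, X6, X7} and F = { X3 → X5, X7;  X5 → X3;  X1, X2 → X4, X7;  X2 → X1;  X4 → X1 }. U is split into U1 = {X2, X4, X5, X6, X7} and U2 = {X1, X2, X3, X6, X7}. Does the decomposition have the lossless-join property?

Common attributes: U1 ∩ U2 = {X2, X6, X7}.
Closure of {X2, X6, X7}: X2 → X1 applies, adding X1; X1, X2 → X4, X7 applies, adding X4. So (X2, X6, X7)⁺ = {X1, X2, X4, X6, X7}.
The closure contains neither all of U1 = {X2, X4, X5, X6, X7} nor all of U2 = {X1, X2, X3, X6, X7}, so the common attributes are not a superkey of either fragment. The join is lossy.

No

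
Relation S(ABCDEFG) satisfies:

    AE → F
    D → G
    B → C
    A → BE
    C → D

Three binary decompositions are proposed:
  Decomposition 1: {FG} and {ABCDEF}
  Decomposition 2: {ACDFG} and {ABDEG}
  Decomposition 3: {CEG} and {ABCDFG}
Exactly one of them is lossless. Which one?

Decomposition 1: common = {F}, closure = {F} → lossy.
Decomposition 2: common = {ADG}, closure = {ABCDEFG} → lossless.
Decomposition 3: common = {CG}, closure = {CDG} → lossy.

Decomposition 2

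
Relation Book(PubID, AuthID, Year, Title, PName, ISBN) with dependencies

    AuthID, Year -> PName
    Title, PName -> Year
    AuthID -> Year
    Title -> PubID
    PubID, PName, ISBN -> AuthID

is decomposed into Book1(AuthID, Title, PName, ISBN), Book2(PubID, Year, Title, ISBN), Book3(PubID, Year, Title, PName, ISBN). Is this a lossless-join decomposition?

Chase test. Columns are PubID, AuthID, Year, Title, PName, ISBN; row i has aⱼ where attribute j ∈ Booki, else bᵢⱼ.
Initial tableau (one row per fragment):
  row 1: b11 a2 b13 a4 a5 a6
  row 2: a1 b22 a3 a4 b25 a6
  row 3: a1 b32 a3 a4 a5 a6
Rows 1 and 3 agree on Title, PName; apply Title, PName→Year and equate their Year entries.
Rows 1 and 2 agree on Title; apply Title→PubID and equate their PubID entries.
Rows 1 and 3 agree on PubID, PName, ISBN; apply PubID, PName, ISBN→AuthID and equate their AuthID entries.
Row 1 is now all distinguished symbols — the join is lossless.

Yes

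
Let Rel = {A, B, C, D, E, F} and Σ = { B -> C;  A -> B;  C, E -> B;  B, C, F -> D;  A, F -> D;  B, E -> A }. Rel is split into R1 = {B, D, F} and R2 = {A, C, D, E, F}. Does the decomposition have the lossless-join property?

No

Common attributes: R1 ∩ R2 = {D, F}.
No dependency enlarges {D, F}, so (D, F)⁺ = {D, F}.
The closure contains neither all of R1 = {B, D, F} nor all of R2 = {A, C, D, E, F}, so the common attributes are not a superkey of either fragment. The join is lossy.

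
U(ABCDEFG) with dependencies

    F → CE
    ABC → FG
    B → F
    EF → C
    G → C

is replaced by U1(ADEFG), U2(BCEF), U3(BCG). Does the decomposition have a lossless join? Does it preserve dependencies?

lossy and not dependency-preserving

Lossless test (chase): Rows 1 and 2 agree on F; apply F→CE and equate their CE entries. Rows 2 and 3 agree on B; apply B→F and equate their F entries. Rows 1 and 3 agree on F; apply F→CE and equate their CE entries. No row becomes fully distinguished — the join is lossy.
Dependency preservation: the restricted closure of {ABC} across the fragments never reaches {FG}, so ABC → FG cannot be enforced without a join — not preserved.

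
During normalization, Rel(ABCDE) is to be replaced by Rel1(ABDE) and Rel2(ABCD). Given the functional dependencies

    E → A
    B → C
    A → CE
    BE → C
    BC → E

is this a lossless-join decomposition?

Common attributes: Rel1 ∩ Rel2 = {ABD}.
Closure of {ABD}: B → C applies, adding C; A → CE applies, adding E. So (ABD)⁺ = {ABCDE}.
This closure contains every attribute of Rel1, so Rel1 ∩ Rel2 → Rel1. The join is lossless.

Yes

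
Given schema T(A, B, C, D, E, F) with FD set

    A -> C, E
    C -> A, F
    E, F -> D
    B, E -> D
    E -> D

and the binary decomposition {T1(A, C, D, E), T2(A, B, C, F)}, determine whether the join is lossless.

Yes

Common attributes: T1 ∩ T2 = {A, C}.
Closure of {A, C}: A → C, E applies, adding E; C → A, F applies, adding F; E, F → D applies, adding D. So (A, C)⁺ = {A, C, D, E, F}.
This closure contains every attribute of T1, so T1 ∩ T2 → T1. The join is lossless.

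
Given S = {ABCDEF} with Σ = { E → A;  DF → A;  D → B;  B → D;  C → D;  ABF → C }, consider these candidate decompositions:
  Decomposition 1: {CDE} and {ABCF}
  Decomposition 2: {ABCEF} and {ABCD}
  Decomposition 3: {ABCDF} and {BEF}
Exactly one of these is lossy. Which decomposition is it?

Decomposition 1: common = {C}, closure = {BCD} → lossy.
Decomposition 2: common = {ABC}, closure = {ABCD} → lossless.
Decomposition 3: common = {BF}, closure = {ABCDF} → lossless.

Decomposition 1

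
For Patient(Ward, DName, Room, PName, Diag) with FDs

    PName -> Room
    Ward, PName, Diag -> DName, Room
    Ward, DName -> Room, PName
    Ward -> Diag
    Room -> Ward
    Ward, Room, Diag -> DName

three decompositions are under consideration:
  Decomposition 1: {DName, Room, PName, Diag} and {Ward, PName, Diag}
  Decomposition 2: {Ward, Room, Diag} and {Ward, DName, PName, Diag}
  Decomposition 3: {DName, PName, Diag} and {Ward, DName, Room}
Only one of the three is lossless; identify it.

Decomposition 1

Decomposition 1: common = {PName, Diag}, closure = {Ward, DName, Room, PName, Diag} → lossless.
Decomposition 2: common = {Ward, Diag}, closure = {Ward, Diag} → lossy.
Decomposition 3: common = {DName}, closure = {DName} → lossy.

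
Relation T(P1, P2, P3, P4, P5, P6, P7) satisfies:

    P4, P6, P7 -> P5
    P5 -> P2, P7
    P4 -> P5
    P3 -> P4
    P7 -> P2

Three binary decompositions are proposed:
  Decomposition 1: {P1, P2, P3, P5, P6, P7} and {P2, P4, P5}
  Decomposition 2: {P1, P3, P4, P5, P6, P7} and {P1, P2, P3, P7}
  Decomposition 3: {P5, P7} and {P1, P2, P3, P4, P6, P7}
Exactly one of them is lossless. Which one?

Decomposition 2

Decomposition 1: common = {P2, P5}, closure = {P2, P5, P7} → lossy.
Decomposition 2: common = {P1, P3, P7}, closure = {P1, P2, P3, P4, P5, P7} → lossless.
Decomposition 3: common = {P7}, closure = {P2, P7} → lossy.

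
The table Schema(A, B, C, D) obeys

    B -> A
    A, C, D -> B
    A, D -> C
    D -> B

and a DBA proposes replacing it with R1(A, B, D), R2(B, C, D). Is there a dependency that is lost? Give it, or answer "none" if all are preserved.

none

B → A lies within R1.
A, C, D → B: restricted closure across fragments reaches B.
A, D → C: restricted closure across fragments reaches C.
D → B lies within R1.
Every dependency is enforceable on the fragments, so the decomposition is dependency-preserving.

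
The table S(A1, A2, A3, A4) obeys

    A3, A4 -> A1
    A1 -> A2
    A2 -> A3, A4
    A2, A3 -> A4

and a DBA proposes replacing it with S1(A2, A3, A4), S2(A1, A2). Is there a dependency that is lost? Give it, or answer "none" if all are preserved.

none

A3, A4 → A1: restricted closure across fragments reaches A1.
A1 → A2 lies within S2.
A2 → A3, A4 lies within S1.
A2, A3 → A4 lies within S1.
Every dependency is enforceable on the fragments, so the decomposition is dependency-preserving.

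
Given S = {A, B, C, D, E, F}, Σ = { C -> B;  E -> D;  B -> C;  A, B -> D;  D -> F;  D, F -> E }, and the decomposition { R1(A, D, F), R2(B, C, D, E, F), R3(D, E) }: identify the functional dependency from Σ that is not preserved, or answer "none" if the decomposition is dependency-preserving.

Check A, B → D: no single fragment contains all of {A, B, D}, and the restricted closure of {A, B} across the fragments never reaches {D}.
C → B is preserved.
E → D is preserved.
B → C is preserved.
D → F is preserved.
D, F → E is preserved.

A, B -> D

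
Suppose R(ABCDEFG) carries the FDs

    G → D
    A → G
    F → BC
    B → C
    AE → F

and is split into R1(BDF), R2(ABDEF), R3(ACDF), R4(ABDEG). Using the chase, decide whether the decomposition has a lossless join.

Yes

Chase test. Columns are ABCDEFG; row i has aⱼ where attribute j ∈ Ri, else bᵢⱼ.
Initial tableau (one row per fragment):
  row 1: b11 a2 b13 a4 b15 a6 b17
  row 2: a1 a2 b23 a4 a5 a6 b27
  row 3: a1 b32 a3 a4 b35 a6 b37
  row 4: a1 a2 b43 a4 a5 b46 a7
Rows 2 and 3 agree on A; apply A→G and equate their G entries.
Rows 2 and 4 agree on A; apply A→G and equate their G entries.
Rows 1 and 2 agree on F; apply F→BC and equate their BC entries.
Rows 1 and 3 agree on F; apply F→BC and equate their BC entries.
Rows 1 and 4 agree on B; apply B→C and equate their C entries.
Rows 2 and 4 agree on AE; apply AE→F and equate their F entries.
Row 2 is now all distinguished symbols — the join is lossless.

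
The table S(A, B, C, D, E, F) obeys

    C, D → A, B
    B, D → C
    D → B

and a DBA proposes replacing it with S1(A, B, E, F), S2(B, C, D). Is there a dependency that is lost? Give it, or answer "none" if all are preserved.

C, D → A, B

Check C, D → A, B: no single fragment contains all of {A, B, C, D}, and the restricted closure of {C, D} across the fragments never reaches {A, B}.
B, D → C is preserved.
D → B is preserved.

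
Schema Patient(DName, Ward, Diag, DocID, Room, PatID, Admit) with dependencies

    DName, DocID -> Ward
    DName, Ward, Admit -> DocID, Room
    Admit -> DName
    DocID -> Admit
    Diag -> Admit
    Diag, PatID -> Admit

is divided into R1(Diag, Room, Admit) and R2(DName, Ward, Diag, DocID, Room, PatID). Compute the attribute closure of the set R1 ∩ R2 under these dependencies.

DName, Diag, Room, Admit

R1 ∩ R2 = {Diag, Room}.
Diag → Admit applies, adding Admit
Admit → DName applies, adding DName
Closure: {DName, Diag, Room, Admit}.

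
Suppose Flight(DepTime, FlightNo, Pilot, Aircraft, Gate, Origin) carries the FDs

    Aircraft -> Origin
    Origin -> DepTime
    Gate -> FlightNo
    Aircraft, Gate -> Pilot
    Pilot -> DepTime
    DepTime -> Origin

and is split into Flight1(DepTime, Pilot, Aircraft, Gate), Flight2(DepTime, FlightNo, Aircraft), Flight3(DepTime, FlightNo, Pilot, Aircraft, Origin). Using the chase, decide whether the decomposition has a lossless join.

Chase test. Columns are DepTime, FlightNo, Pilot, Aircraft, Gate, Origin; row i has aⱼ where attribute j ∈ Flighti, else bᵢⱼ.
Initial tableau (one row per fragment):
  row 1: a1 b12 a3 a4 a5 b16
  row 2: a1 a2 b23 a4 b25 b26
  row 3: a1 a2 a3 a4 b35 a6
Rows 1 and 2 agree on Aircraft; apply Aircraft→Origin and equate their Origin entries.
Rows 1 and 3 agree on Aircraft; apply Aircraft→Origin and equate their Origin entries.
No row becomes fully distinguished — the join is lossy.

No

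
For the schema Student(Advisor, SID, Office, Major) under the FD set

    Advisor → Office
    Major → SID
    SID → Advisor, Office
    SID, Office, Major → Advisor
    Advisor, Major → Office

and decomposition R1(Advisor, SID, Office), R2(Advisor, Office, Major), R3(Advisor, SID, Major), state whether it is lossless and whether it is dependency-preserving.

lossless and dependency-preserving

Lossless test (chase): Rows 1 and 3 agree on Advisor; apply Advisor→Office and equate their Office entries. Rows 2 and 3 agree on Major; apply Major→SID and equate their SID entries. Row 2 is now all distinguished symbols — the join is lossless.
Dependency preservation: SID, Office, Major → Advisor is not contained in any single fragment, but the restricted closure of its left-hand side across the fragments still reaches the right-hand side; the remaining FDs each lie inside some fragment. All dependencies are preserved.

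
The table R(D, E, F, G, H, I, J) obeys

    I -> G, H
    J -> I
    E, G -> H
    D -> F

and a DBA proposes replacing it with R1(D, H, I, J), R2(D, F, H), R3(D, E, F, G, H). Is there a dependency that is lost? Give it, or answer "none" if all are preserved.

Check I → G, H: no single fragment contains all of {G, H, I}, and the restricted closure of {I} across the fragments never reaches {G, H}.
J → I is preserved.
E, G → H is preserved.
D → F is preserved.

I -> G, H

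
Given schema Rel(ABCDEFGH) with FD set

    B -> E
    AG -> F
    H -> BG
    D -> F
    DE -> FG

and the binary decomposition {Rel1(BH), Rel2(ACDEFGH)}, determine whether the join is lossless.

Yes

Common attributes: Rel1 ∩ Rel2 = {H}.
Closure of {H}: H → BG applies, adding BG; B → E applies, adding E. So (H)⁺ = {BEGH}.
This closure contains every attribute of Rel1, so Rel1 ∩ Rel2 → Rel1. The join is lossless.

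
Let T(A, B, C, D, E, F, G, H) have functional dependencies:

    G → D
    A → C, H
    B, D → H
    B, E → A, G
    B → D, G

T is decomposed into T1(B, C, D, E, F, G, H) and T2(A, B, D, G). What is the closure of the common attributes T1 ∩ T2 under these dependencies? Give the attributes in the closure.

T1 ∩ T2 = {B, D, G}.
B, D → H applies, adding H
Closure: {B, D, G, H}.

B, D, G, H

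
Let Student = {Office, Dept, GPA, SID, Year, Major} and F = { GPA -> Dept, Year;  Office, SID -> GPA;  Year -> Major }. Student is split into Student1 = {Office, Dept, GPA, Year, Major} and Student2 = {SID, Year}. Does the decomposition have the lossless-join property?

Common attributes: Student1 ∩ Student2 = {Year}.
Closure of {Year}: Year → Major applies, adding Major. So (Year)⁺ = {Year, Major}.
The closure contains neither all of Student1 = {Office, Dept, GPA, Year, Major} nor all of Student2 = {SID, Year}, so the common attributes are not a superkey of either fragment. The join is lossy.

No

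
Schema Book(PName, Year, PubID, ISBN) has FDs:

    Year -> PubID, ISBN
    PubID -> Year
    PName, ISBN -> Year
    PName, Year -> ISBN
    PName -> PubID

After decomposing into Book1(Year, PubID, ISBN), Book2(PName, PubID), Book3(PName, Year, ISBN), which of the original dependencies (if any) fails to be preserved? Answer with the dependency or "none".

Year → PubID, ISBN lies within Book1.
PubID → Year lies within Book1.
PName, ISBN → Year lies within Book3.
PName, Year → ISBN lies within Book3.
PName → PubID lies within Book2.
Every dependency is enforceable on the fragments, so the decomposition is dependency-preserving.

none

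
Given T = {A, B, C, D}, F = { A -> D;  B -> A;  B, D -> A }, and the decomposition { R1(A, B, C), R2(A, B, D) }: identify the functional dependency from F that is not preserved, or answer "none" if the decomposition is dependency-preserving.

A → D lies within R2.
B → A lies within R1.
B, D → A lies within R2.
Every dependency is enforceable on the fragments, so the decomposition is dependency-preserving.

none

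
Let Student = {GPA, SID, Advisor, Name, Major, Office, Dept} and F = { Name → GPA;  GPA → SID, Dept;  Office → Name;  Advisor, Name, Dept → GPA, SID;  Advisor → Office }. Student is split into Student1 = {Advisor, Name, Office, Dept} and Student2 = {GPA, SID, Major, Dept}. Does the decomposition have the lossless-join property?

Common attributes: Student1 ∩ Student2 = {Dept}.
No dependency enlarges {Dept}, so (Dept)⁺ = {Dept}.
The closure contains neither all of Student1 = {Advisor, Name, Office, Dept} nor all of Student2 = {GPA, SID, Major, Dept}, so the common attributes are not a superkey of either fragment. The join is lossy.

No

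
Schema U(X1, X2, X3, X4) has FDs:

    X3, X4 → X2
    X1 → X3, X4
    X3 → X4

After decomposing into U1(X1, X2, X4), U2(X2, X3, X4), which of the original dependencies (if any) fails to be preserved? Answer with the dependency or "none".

X1 → X3, X4

Check X1 → X3, X4: no single fragment contains all of {X1, X3, X4}, and the restricted closure of {X1} across the fragments never reaches {X3, X4}.
X3, X4 → X2 is preserved.
X3 → X4 is preserved.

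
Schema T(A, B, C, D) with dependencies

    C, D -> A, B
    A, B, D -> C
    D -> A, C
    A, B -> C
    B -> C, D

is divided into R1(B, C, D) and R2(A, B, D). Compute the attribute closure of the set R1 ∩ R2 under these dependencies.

R1 ∩ R2 = {B, D}.
D → A, C applies, adding A, C
Closure: {A, B, C, D}.

A, B, C, D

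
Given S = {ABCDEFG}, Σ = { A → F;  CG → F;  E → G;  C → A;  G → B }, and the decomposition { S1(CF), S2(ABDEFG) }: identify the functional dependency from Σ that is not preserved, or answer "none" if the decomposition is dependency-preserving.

Check C → A: no single fragment contains all of {AC}, and the restricted closure of {C} across the fragments never reaches {A}.
A → F is preserved.
CG → F is preserved.
E → G is preserved.
G → B is preserved.

C → A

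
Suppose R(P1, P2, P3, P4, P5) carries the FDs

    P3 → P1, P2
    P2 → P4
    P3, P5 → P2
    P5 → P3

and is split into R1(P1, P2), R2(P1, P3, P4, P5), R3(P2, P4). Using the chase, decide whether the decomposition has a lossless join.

No

Chase test. Columns are P1, P2, P3, P4, P5; row i has aⱼ where attribute j ∈ Ri, else bᵢⱼ.
Initial tableau (one row per fragment):
  row 1: a1 a2 b13 b14 b15
  row 2: a1 b22 a3 a4 a5
  row 3: b31 a2 b33 a4 b35
Rows 1 and 3 agree on P2; apply P2→P4 and equate their P4 entries.
No row becomes fully distinguished — the join is lossy.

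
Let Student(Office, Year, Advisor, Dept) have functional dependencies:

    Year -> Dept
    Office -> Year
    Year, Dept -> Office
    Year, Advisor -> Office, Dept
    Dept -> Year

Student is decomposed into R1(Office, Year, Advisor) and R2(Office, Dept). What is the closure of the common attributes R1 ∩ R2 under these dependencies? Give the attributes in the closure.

Office, Year, Dept

R1 ∩ R2 = {Office}.
Office → Year applies, adding Year
Year → Dept applies, adding Dept
Closure: {Office, Year, Dept}.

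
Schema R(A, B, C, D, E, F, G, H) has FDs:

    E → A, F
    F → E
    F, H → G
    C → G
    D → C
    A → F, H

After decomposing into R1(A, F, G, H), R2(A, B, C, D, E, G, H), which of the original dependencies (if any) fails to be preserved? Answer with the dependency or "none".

none

E → A, F: restricted closure across fragments reaches A, F.
F → E: restricted closure across fragments reaches E.
F, H → G lies within R1.
C → G lies within R2.
D → C lies within R2.
A → F, H lies within R1.
Every dependency is enforceable on the fragments, so the decomposition is dependency-preserving.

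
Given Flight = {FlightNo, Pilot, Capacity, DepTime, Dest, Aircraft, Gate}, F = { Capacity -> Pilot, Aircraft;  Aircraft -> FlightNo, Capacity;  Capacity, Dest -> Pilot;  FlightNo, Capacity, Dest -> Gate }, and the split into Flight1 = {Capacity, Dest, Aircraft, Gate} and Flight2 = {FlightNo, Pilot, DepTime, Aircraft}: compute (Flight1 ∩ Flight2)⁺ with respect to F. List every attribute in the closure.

Flight1 ∩ Flight2 = {Aircraft}.
Aircraft → FlightNo, Capacity applies, adding FlightNo, Capacity
Capacity → Pilot, Aircraft applies, adding Pilot
Closure: {FlightNo, Pilot, Capacity, Aircraft}.

FlightNo, Pilot, Capacity, Aircraft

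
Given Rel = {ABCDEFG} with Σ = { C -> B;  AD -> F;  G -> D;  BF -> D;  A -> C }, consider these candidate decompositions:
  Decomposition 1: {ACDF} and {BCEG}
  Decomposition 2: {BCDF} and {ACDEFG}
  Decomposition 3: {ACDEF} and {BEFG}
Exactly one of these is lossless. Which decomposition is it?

Decomposition 1: common = {C}, closure = {BC} → lossy.
Decomposition 2: common = {CDF}, closure = {BCDF} → lossless.
Decomposition 3: common = {EF}, closure = {EF} → lossy.

Decomposition 2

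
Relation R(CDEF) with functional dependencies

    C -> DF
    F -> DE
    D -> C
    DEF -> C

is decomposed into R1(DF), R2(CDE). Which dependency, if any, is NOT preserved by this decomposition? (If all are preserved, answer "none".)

C → DF: restricted closure across fragments reaches DF.
F → DE: restricted closure across fragments reaches DE.
D → C lies within R2.
DEF → C: restricted closure across fragments reaches C.
Every dependency is enforceable on the fragments, so the decomposition is dependency-preserving.

none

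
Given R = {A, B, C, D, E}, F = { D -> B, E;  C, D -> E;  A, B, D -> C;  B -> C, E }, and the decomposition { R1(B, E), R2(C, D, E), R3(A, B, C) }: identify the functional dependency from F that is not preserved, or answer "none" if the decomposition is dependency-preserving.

Check D → B, E: no single fragment contains all of {B, D, E}, and the restricted closure of {D} across the fragments never reaches {B, E}.
C, D → E is preserved.
A, B, D → C is preserved.
B → C, E is preserved.

D -> B, E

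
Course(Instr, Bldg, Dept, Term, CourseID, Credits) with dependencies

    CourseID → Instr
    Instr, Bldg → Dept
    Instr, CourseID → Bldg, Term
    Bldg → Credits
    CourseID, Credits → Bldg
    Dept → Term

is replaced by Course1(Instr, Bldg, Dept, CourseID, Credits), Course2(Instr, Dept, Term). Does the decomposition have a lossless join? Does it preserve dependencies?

lossless and dependency-preserving

Lossless test: (Instr, Dept)⁺ = {Instr, Dept, Term}, which contains all of one fragment — lossless.
Dependency preservation: Instr, CourseID → Bldg, Term is not contained in any single fragment, but the restricted closure of its left-hand side across the fragments still reaches the right-hand side; the remaining FDs each lie inside some fragment. All dependencies are preserved.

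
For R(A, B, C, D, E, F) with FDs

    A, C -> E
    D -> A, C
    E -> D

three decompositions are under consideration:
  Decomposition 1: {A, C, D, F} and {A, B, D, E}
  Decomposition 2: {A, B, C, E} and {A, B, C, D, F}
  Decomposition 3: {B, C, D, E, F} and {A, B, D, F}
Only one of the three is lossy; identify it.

Decomposition 1

Decomposition 1: common = {A, D}, closure = {A, C, D, E} → lossy.
Decomposition 2: common = {A, B, C}, closure = {A, B, C, D, E} → lossless.
Decomposition 3: common = {B, D, F}, closure = {A, B, C, D, E, F} → lossless.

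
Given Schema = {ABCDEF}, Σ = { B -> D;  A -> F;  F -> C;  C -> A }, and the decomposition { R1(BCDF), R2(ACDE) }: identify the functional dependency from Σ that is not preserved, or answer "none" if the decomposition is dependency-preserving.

B → D lies within R1.
A → F: restricted closure across fragments reaches F.
F → C lies within R1.
C → A lies within R2.
Every dependency is enforceable on the fragments, so the decomposition is dependency-preserving.

none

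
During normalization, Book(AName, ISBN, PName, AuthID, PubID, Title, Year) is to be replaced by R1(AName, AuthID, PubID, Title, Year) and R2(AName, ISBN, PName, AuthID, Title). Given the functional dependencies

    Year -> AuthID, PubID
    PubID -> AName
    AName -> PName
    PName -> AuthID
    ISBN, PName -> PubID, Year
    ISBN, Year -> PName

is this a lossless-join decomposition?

Common attributes: R1 ∩ R2 = {AName, AuthID, Title}.
Closure of {AName, AuthID, Title}: AName → PName applies, adding PName. So (AName, AuthID, Title)⁺ = {AName, PName, AuthID, Title}.
The closure contains neither all of R1 = {AName, AuthID, PubID, Title, Year} nor all of R2 = {AName, ISBN, PName, AuthID, Title}, so the common attributes are not a superkey of either fragment. The join is lossy.

No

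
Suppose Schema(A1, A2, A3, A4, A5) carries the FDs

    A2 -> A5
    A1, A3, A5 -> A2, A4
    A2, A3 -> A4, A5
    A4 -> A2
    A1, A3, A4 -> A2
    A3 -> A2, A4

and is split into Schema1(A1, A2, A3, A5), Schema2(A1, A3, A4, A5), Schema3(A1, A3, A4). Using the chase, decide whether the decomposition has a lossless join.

Chase test. Columns are A1, A2, A3, A4, A5; row i has aⱼ where attribute j ∈ Schemai, else bᵢⱼ.
Initial tableau (one row per fragment):
  row 1: a1 a2 a3 b14 a5
  row 2: a1 b22 a3 a4 a5
  row 3: a1 b32 a3 a4 b35
Rows 1 and 2 agree on A1, A3, A5; apply A1, A3, A5→A2, A4 and equate their A2, A4 entries.
Rows 1 and 3 agree on A4; apply A4→A2 and equate their A2 entries.
Rows 1 and 3 agree on A2; apply A2→A5 and equate their A5 entries.
Row 1 is now all distinguished symbols — the join is lossless.

Yes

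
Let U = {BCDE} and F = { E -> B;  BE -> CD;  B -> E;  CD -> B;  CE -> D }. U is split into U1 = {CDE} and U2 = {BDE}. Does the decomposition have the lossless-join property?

Common attributes: U1 ∩ U2 = {DE}.
Closure of {DE}: E → B applies, adding B; BE → CD applies, adding C. So (DE)⁺ = {BCDE}.
This closure contains every attribute of U1, so U1 ∩ U2 → U1. The join is lossless.

Yes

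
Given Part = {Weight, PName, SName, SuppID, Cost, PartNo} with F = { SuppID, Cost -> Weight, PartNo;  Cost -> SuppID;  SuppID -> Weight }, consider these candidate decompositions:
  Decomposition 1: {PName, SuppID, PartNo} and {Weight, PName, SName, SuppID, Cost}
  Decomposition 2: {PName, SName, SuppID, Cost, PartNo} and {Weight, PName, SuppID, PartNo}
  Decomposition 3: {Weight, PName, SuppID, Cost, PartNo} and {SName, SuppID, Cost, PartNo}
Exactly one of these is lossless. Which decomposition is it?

Decomposition 2

Decomposition 1: common = {PName, SuppID}, closure = {Weight, PName, SuppID} → lossy.
Decomposition 2: common = {PName, SuppID, PartNo}, closure = {Weight, PName, SuppID, PartNo} → lossless.
Decomposition 3: common = {SuppID, Cost, PartNo}, closure = {Weight, SuppID, Cost, PartNo} → lossy.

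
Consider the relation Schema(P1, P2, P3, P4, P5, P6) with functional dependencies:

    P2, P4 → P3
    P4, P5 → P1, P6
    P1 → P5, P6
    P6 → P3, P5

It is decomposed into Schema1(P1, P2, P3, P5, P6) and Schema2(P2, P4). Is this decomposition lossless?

No

Common attributes: Schema1 ∩ Schema2 = {P2}.
No dependency enlarges {P2}, so (P2)⁺ = {P2}.
The closure contains neither all of Schema1 = {P1, P2, P3, P5, P6} nor all of Schema2 = {P2, P4}, so the common attributes are not a superkey of either fragment. The join is lossy.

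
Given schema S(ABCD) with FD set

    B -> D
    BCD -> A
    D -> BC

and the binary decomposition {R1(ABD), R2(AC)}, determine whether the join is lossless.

No

Common attributes: R1 ∩ R2 = {A}.
No dependency enlarges {A}, so (A)⁺ = {A}.
The closure contains neither all of R1 = {ABD} nor all of R2 = {AC}, so the common attributes are not a superkey of either fragment. The join is lossy.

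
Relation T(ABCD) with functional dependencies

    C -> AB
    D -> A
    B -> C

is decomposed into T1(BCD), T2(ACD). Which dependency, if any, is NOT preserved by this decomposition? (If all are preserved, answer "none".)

C → AB: restricted closure across fragments reaches AB.
D → A lies within T2.
B → C lies within T1.
Every dependency is enforceable on the fragments, so the decomposition is dependency-preserving.

none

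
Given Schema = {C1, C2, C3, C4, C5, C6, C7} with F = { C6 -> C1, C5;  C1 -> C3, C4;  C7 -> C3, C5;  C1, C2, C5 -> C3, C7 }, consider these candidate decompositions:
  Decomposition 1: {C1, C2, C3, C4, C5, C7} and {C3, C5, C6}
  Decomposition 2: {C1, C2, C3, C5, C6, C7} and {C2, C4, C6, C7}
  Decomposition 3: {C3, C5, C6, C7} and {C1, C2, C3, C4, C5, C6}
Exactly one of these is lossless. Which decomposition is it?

Decomposition 2

Decomposition 1: common = {C3, C5}, closure = {C3, C5} → lossy.
Decomposition 2: common = {C2, C6, C7}, closure = {C1, C2, C3, C4, C5, C6, C7} → lossless.
Decomposition 3: common = {C3, C5, C6}, closure = {C1, C3, C4, C5, C6} → lossy.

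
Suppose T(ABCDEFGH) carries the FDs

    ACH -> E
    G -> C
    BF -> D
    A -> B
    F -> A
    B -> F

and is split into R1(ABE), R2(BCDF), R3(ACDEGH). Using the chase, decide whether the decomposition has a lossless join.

Yes

Chase test. Columns are ABCDEFGH; row i has aⱼ where attribute j ∈ Ri, else bᵢⱼ.
Initial tableau (one row per fragment):
  row 1: a1 a2 b13 b14 a5 b16 b17 b18
  row 2: b21 a2 a3 a4 b25 a6 b27 b28
  row 3: a1 b32 a3 a4 a5 b36 a7 a8
Rows 1 and 3 agree on A; apply A→B and equate their B entries.
Rows 1 and 2 agree on B; apply B→F and equate their F entries.
Rows 1 and 3 agree on B; apply B→F and equate their F entries.
Rows 1 and 2 agree on BF; apply BF→D and equate their D entries.
Rows 1 and 2 agree on F; apply F→A and equate their A entries.
Row 3 is now all distinguished symbols — the join is lossless.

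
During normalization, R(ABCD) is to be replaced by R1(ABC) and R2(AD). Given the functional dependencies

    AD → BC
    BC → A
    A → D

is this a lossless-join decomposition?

Yes

Common attributes: R1 ∩ R2 = {A}.
Closure of {A}: A → D applies, adding D; AD → BC applies, adding BC. So (A)⁺ = {ABCD}.
This closure contains every attribute of R1, so R1 ∩ R2 → R1. The join is lossless.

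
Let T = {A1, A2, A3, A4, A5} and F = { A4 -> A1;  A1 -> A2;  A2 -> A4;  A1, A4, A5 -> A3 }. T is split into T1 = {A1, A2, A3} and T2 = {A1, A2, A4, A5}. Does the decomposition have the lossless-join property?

No

Common attributes: T1 ∩ T2 = {A1, A2}.
Closure of {A1, A2}: A2 → A4 applies, adding A4. So (A1, A2)⁺ = {A1, A2, A4}.
The closure contains neither all of T1 = {A1, A2, A3} nor all of T2 = {A1, A2, A4, A5}, so the common attributes are not a superkey of either fragment. The join is lossy.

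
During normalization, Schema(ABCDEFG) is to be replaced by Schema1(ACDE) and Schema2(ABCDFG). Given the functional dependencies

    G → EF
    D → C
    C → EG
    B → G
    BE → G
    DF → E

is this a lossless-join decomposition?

Yes

Common attributes: Schema1 ∩ Schema2 = {ACD}.
Closure of {ACD}: C → EG applies, adding EG; G → EF applies, adding F. So (ACD)⁺ = {ACDEFG}.
This closure contains every attribute of Schema1, so Schema1 ∩ Schema2 → Schema1. The join is lossless.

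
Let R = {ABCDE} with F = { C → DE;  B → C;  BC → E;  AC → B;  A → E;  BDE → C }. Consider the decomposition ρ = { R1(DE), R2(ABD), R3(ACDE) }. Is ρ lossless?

No

Chase test. Columns are ABCDE; row i has aⱼ where attribute j ∈ Ri, else bᵢⱼ.
Initial tableau (one row per fragment):
  row 1: b11 b12 b13 a4 a5
  row 2: a1 a2 b23 a4 b25
  row 3: a1 b32 a3 a4 a5
Rows 2 and 3 agree on A; apply A→E and equate their E entries.
No row becomes fully distinguished — the join is lossy.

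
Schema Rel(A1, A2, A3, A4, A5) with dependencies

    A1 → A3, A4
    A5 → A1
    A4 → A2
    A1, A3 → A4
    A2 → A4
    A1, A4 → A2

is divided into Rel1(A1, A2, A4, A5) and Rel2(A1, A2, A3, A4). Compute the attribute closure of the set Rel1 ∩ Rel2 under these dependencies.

A1, A2, A3, A4

Rel1 ∩ Rel2 = {A1, A2, A4}.
A1 → A3, A4 applies, adding A3
Closure: {A1, A2, A3, A4}.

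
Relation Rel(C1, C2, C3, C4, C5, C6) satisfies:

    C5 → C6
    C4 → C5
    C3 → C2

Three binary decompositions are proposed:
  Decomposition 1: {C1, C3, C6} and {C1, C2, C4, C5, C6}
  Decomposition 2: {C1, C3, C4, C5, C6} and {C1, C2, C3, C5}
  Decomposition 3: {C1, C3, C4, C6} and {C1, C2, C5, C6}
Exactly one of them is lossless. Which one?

Decomposition 1: common = {C1, C6}, closure = {C1, C6} → lossy.
Decomposition 2: common = {C1, C3, C5}, closure = {C1, C2, C3, C5, C6} → lossless.
Decomposition 3: common = {C1, C6}, closure = {C1, C6} → lossy.

Decomposition 2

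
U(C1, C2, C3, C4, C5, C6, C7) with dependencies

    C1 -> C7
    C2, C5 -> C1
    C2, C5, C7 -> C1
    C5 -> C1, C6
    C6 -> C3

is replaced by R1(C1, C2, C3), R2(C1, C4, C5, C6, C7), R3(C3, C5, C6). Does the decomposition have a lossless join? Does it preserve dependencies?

lossy but dependency-preserving

Lossless test (chase): Rows 1 and 2 agree on C1; apply C1→C7 and equate their C7 entries. Rows 2 and 3 agree on C5; apply C5→C1, C6 and equate their C1, C6 entries. Rows 2 and 3 agree on C6; apply C6→C3 and equate their C3 entries. Rows 1 and 3 agree on C1; apply C1→C7 and equate their C7 entries. No row becomes fully distinguished — the join is lossy.
Dependency preservation: C2, C5 → C1; C2, C5, C7 → C1 are not contained in any single fragment, but the restricted closure of each left-hand side across the fragments still reaches the right-hand side; the remaining FDs each lie inside some fragment. All dependencies are preserved.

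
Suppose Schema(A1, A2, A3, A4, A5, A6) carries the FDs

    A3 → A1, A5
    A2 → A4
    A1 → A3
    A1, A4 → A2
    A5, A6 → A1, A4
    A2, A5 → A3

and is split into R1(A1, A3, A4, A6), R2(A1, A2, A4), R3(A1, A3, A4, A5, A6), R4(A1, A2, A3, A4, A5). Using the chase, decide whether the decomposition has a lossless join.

Chase test. Columns are A1, A2, A3, A4, A5, A6; row i has aⱼ where attribute j ∈ Ri, else bᵢⱼ.
Initial tableau (one row per fragment):
  row 1: a1 b12 a3 a4 b15 a6
  row 2: a1 a2 b23 a4 b25 b26
  row 3: a1 b32 a3 a4 a5 a6
  row 4: a1 a2 a3 a4 a5 b46
Rows 1 and 3 agree on A3; apply A3→A1, A5 and equate their A1, A5 entries.
Rows 1 and 2 agree on A1; apply A1→A3 and equate their A3 entries.
Rows 1 and 2 agree on A1, A4; apply A1, A4→A2 and equate their A2 entries.
Rows 1 and 3 agree on A1, A4; apply A1, A4→A2 and equate their A2 entries.
Rows 1 and 2 agree on A3; apply A3→A1, A5 and equate their A1, A5 entries.
Row 1 is now all distinguished symbols — the join is lossless.

Yes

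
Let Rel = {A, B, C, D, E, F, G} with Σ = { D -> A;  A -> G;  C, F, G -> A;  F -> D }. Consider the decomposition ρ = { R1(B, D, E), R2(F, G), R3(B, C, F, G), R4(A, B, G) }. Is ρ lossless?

Chase test. Columns are A, B, C, D, E, F, G; row i has aⱼ where attribute j ∈ Ri, else bᵢⱼ.
Initial tableau (one row per fragment):
  row 1: b11 a2 b13 a4 a5 b16 b17
  row 2: b21 b22 b23 b24 b25 a6 a7
  row 3: b31 a2 a3 b34 b35 a6 a7
  row 4: a1 a2 b43 b44 b45 b46 a7
Rows 2 and 3 agree on F; apply F→D and equate their D entries.
Rows 2 and 3 agree on D; apply D→A and equate their A entries.
No row becomes fully distinguished — the join is lossy.

No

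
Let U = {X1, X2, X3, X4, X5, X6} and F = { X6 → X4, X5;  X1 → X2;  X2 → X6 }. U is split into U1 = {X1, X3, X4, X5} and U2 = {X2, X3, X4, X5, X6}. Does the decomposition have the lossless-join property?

No

Common attributes: U1 ∩ U2 = {X3, X4, X5}.
No dependency enlarges {X3, X4, X5}, so (X3, X4, X5)⁺ = {X3, X4, X5}.
The closure contains neither all of U1 = {X1, X3, X4, X5} nor all of U2 = {X2, X3, X4, X5, X6}, so the common attributes are not a superkey of either fragment. The join is lossy.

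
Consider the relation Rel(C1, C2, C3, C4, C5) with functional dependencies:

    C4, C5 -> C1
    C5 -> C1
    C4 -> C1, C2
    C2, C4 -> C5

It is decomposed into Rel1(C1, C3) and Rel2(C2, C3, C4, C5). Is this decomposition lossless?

No

Common attributes: Rel1 ∩ Rel2 = {C3}.
No dependency enlarges {C3}, so (C3)⁺ = {C3}.
The closure contains neither all of Rel1 = {C1, C3} nor all of Rel2 = {C2, C3, C4, C5}, so the common attributes are not a superkey of either fragment. The join is lossy.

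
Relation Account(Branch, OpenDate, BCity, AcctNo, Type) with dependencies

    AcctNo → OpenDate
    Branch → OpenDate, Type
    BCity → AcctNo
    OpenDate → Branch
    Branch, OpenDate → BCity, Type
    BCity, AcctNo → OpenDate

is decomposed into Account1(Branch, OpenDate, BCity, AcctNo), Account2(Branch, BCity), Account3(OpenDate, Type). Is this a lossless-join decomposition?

Chase test. Columns are Branch, OpenDate, BCity, AcctNo, Type; row i has aⱼ where attribute j ∈ Accounti, else bᵢⱼ.
Initial tableau (one row per fragment):
  row 1: a1 a2 a3 a4 b15
  row 2: a1 b22 a3 b24 b25
  row 3: b31 a2 b33 b34 a5
Rows 1 and 2 agree on Branch; apply Branch→OpenDate, Type and equate their OpenDate, Type entries.
Rows 1 and 2 agree on BCity; apply BCity→AcctNo and equate their AcctNo entries.
Rows 1 and 3 agree on OpenDate; apply OpenDate→Branch and equate their Branch entries.
Rows 1 and 3 agree on Branch, OpenDate; apply Branch, OpenDate→BCity, Type and equate their BCity, Type entries.
Rows 1 and 3 agree on BCity; apply BCity→AcctNo and equate their AcctNo entries.
Row 1 is now all distinguished symbols — the join is lossless.

Yes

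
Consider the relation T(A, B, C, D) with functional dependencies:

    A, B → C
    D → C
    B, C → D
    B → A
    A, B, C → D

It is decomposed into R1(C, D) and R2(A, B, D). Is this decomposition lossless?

Common attributes: R1 ∩ R2 = {D}.
Closure of {D}: D → C applies, adding C. So (D)⁺ = {C, D}.
This closure contains every attribute of R1, so R1 ∩ R2 → R1. The join is lossless.

Yes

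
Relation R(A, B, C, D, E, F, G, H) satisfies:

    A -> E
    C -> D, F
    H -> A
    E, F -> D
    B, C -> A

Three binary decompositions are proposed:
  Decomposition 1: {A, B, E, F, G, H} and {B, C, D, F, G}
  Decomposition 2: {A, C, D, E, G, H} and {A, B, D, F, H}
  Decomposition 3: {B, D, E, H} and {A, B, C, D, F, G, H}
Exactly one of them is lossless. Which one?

Decomposition 3

Decomposition 1: common = {B, F, G}, closure = {B, F, G} → lossy.
Decomposition 2: common = {A, D, H}, closure = {A, D, E, H} → lossy.
Decomposition 3: common = {B, D, H}, closure = {A, B, D, E, H} → lossless.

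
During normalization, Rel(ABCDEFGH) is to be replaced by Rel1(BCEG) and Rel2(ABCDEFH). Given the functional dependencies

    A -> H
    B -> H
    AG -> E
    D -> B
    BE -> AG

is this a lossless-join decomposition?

Yes

Common attributes: Rel1 ∩ Rel2 = {BCE}.
Closure of {BCE}: B → H applies, adding H; BE → AG applies, adding AG. So (BCE)⁺ = {ABCEGH}.
This closure contains every attribute of Rel1, so Rel1 ∩ Rel2 → Rel1. The join is lossless.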